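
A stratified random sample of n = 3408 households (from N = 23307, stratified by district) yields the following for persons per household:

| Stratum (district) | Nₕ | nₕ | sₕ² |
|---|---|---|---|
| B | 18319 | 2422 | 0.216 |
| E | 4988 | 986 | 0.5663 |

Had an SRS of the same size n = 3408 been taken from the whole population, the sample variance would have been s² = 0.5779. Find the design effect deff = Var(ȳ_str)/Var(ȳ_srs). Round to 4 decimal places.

0.4760

Var(ȳ_str) = Σ Wₕ²(1−fₕ)sₕ²/nₕ with Wₕ = Nₕ/23307:
  B: (18319/23307)²·(1−2422/18319)·0.216/2422 = 4.7810556 × 10^-5
  E: (4988/23307)²·(1−986/4988)·0.5663/986 = 2.1105732 × 10^-5
  → Var(ȳ_str) = 6.8916288 × 10^-5.
Var(ȳ_srs) = (1 − 3408/23307)·0.5779/3408 = 1.4477647 × 10^-4.
deff = (6.8916288 × 10^-5) / (1.4477647 × 10^-4) = 0.4760.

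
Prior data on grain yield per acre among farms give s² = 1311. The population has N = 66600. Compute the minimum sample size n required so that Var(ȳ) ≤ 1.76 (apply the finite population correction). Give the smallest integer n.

737

Without fpc, n₀ = s²/D = 1311/1.76 = 744.8864.
With fpc, (1 − n/N)·s²/n ≤ D requires n ≥ n₀/(1 + n₀/N) = 744.8864/(1 + 744.8864/66600) = 736.6474.
Rounding up, n = 737.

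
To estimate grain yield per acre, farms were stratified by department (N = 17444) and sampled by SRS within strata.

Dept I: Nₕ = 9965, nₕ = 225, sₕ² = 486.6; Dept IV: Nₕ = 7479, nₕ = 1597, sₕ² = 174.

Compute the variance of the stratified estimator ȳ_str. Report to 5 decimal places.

0.70557

Var(ȳ_str) = Σₕ Wₕ²(1 − fₕ)sₕ²/nₕ with Wₕ = Nₕ/N, N = 17444.
Dept I: Wₕ = 0.57125659; term = 0.57125659²·(1 − 0.02257903)·486.6/225 = 0.68981668.
Dept IV: Wₕ = 0.42874341; term = 0.42874341²·(1 − 0.21353122)·174/1597 = 0.015751457.
Sum = 0.70556814.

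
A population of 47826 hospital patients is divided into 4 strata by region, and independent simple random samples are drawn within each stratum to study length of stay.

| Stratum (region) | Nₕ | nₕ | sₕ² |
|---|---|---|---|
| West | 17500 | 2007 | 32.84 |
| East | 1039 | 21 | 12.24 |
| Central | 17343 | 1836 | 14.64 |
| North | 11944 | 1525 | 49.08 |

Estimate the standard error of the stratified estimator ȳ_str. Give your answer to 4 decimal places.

Var(ȳ_str) = Σₕ Wₕ²(1 − fₕ)sₕ²/nₕ with Wₕ = Nₕ/N, N = 47826.
West: Wₕ = 0.36590976; term = 0.36590976²·(1 − 0.11468571)·32.84/2007 = 0.0019395511.
East: Wₕ = 0.02172458; term = 0.02172458²·(1 − 0.02021174)·12.24/21 = 2.6952393 × 10^-4.
Central: Wₕ = 0.36262702; term = 0.36262702²·(1 − 0.10586404)·14.64/1836 = 9.3754537 × 10^-4.
North: Wₕ = 0.24973864; term = 0.24973864²·(1 − 0.12767917)·49.08/1525 = 0.001750985.
Sum = 0.0048976054.
SE = √(0.0048976054) = 0.0700.

0.0700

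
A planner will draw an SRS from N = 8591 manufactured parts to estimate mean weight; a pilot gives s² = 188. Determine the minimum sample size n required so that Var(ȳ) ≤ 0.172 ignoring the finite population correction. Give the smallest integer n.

1094

Without fpc, n₀ = s²/D = 188/0.172 = 1093.0233.
Rounding up, n = 1094.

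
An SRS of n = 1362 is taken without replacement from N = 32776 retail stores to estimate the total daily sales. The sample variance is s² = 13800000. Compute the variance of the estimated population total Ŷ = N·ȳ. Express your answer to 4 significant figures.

Var(Ŷ) = N²·Var(ȳ) = N²·(1 − n/N)·s²/n.
f = 1362/32776 = 0.04155480; Var(ȳ) = 0.95844520·13800000/1362 = 9711.1188.
Var(Ŷ) = 32776² · 9711.1188 = 1.0432326 × 10^13.

1.043 × 10^13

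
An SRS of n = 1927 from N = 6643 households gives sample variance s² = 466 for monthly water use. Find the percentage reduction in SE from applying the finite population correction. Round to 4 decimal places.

15.7432

f = n/N = 1927/6643 = 0.29007978.
SE_no-fpc = √(s²/n) = 0.49175876; SE_fpc = √((1−f)s²/n) = 0.41434001.
Ratio = √(1−f) = 0.84256763. Reduction = 100·(1 − 0.84256763) = 15.7432%.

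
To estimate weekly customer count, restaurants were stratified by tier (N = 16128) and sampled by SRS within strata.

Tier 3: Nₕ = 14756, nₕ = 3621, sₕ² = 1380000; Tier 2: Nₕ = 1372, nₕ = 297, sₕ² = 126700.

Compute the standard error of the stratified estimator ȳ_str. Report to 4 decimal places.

15.5936

Var(ȳ_str) = Σₕ Wₕ²(1 − fₕ)sₕ²/nₕ with Wₕ = Nₕ/N, N = 16128.
Tier 3: Wₕ = 0.91493056; term = 0.91493056²·(1 − 0.24539171)·1380000/3621 = 240.74008.
Tier 2: Wₕ = 0.08506944; term = 0.08506944²·(1 − 0.21647230)·126700/297 = 2.4189211.
Sum = 243.159.
SE = √(243.159) = 15.5936.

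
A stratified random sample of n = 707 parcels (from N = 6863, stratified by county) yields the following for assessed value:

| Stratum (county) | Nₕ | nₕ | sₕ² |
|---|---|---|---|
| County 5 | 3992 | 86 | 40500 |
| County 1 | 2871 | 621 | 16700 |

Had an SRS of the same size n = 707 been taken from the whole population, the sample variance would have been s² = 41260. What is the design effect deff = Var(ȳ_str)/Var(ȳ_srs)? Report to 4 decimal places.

Var(ȳ_str) = Σ Wₕ²(1−fₕ)sₕ²/nₕ with Wₕ = Nₕ/6863:
  County 5: (3992/6863)²·(1−86/3992)·40500/86 = 155.90188
  County 1: (2871/6863)²·(1−621/2871)·16700/621 = 3.688184
  → Var(ȳ_str) = 159.59006.
Var(ȳ_srs) = (1 − 707/6863)·41260/707 = 52.347316.
deff = 159.59006 / 52.347316 = 3.0487.

3.0487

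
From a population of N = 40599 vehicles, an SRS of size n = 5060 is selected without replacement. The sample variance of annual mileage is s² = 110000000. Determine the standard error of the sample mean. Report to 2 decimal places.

Under SRS without replacement, Var(ȳ) = (1 − f)·s²/n with f = n/N = 5060/40599 = 0.12463361.
Var(ȳ) = (1 − 0.12463361)·110000000/5060 = 0.87536639·21739.13 = 19029.704.
SE(ȳ) = √(19029.704) = 137.95.

137.95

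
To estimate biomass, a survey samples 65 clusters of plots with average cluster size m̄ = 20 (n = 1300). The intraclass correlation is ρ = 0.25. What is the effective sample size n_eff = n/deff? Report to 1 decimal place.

deff = 1 + (20 − 1)·0.25 = 1 + 4.75 = 5.75.
n_eff = 1300 / 5.75 = 226.1.

226.1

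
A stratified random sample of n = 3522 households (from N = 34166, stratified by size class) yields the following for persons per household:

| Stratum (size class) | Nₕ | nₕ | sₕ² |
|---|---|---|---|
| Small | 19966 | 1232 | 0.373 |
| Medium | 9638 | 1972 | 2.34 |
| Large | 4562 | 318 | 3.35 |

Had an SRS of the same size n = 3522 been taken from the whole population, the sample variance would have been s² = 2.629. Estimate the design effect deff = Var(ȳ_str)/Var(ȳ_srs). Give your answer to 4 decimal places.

0.5181

Var(ȳ_str) = Σ Wₕ²(1−fₕ)sₕ²/nₕ with Wₕ = Nₕ/34166:
  Small: (19966/34166)²·(1−1232/19966)·0.373/1232 = 9.7013335 × 10^-5
  Medium: (9638/34166)²·(1−1972/9638)·2.34/1972 = 7.5106307 × 10^-5
  Large: (4562/34166)²·(1−318/4562)·3.35/318 = 1.7472702 × 10^-4
  → Var(ȳ_str) = 3.4684666 × 10^-4.
Var(ȳ_srs) = (1 − 3522/34166)·2.629/3522 = 6.6950304 × 10^-4.
deff = (3.4684666 × 10^-4) / (6.6950304 × 10^-4) = 0.5181.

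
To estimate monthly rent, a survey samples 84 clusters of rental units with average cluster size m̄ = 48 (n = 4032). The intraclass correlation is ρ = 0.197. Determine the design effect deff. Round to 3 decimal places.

deff = 1 + (48 − 1)·0.197 = 1 + 9.259 = 10.259.

10.259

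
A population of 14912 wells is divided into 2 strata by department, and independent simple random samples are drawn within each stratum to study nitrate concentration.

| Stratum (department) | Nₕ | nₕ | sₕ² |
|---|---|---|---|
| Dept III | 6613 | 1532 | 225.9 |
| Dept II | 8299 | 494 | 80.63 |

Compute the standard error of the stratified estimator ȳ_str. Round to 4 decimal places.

Var(ȳ_str) = Σₕ Wₕ²(1 − fₕ)sₕ²/nₕ with Wₕ = Nₕ/N, N = 14912.
Dept III: Wₕ = 0.44346835; term = 0.44346835²·(1 − 0.23166490)·225.9/1532 = 0.022280934.
Dept II: Wₕ = 0.55653165; term = 0.55653165²·(1 − 0.05952524)·80.63/494 = 0.047544096.
Sum = 0.06982503.
SE = √(0.06982503) = 0.2642.

0.2642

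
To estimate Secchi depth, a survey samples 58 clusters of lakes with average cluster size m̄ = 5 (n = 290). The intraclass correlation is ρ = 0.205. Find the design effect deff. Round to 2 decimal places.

1.82

deff = 1 + (5 − 1)·0.205 = 1 + 0.82 = 1.82.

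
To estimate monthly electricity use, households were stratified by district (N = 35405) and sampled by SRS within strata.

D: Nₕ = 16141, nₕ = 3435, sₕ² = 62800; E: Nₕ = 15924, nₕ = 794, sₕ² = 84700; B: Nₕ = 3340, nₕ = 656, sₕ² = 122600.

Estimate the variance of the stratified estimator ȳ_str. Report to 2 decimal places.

Var(ȳ_str) = Σₕ Wₕ²(1 − fₕ)sₕ²/nₕ with Wₕ = Nₕ/N, N = 35405.
D: Wₕ = 0.45589606; term = 0.45589606²·(1 − 0.21281209)·62800/3435 = 2.9911831.
E: Wₕ = 0.44976698; term = 0.44976698²·(1 − 0.04986184)·84700/794 = 20.503349.
B: Wₕ = 0.09433696; term = 0.09433696²·(1 − 0.19640719)·122600/656 = 1.3365537.
Sum = 24.831086.

24.83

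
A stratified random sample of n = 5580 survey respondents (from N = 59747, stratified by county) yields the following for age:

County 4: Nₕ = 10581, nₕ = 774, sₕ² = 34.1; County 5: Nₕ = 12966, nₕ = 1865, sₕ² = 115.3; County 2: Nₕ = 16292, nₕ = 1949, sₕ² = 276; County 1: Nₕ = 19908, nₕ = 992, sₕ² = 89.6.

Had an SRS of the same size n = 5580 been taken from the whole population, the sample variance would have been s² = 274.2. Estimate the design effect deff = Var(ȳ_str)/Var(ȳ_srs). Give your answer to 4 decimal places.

0.5067

Var(ȳ_str) = Σ Wₕ²(1−fₕ)sₕ²/nₕ with Wₕ = Nₕ/59747:
  County 4: (10581/59747)²·(1−774/10581)·34.1/774 = 0.0012806902
  County 5: (12966/59747)²·(1−1865/12966)·115.3/1865 = 0.002492794
  County 2: (16292/59747)²·(1−1949/16292)·276/1949 = 0.0092699936
  County 1: (19908/59747)²·(1−992/19908)·89.6/992 = 0.0095284239
  → Var(ȳ_str) = 0.022571902.
Var(ȳ_srs) = (1 − 5580/59747)·274.2/5580 = 0.044550433.
deff = 0.022571902 / 0.044550433 = 0.5067.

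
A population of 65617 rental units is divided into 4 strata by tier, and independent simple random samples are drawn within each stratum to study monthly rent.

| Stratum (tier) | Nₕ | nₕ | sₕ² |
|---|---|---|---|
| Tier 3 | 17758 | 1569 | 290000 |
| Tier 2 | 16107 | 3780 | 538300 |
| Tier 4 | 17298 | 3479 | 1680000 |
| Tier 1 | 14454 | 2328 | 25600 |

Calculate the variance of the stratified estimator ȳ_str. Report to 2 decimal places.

Var(ȳ_str) = Σₕ Wₕ²(1 − fₕ)sₕ²/nₕ with Wₕ = Nₕ/N, N = 65617.
Tier 3: Wₕ = 0.27063109; term = 0.27063109²·(1 − 0.08835454)·290000/1569 = 12.341172.
Tier 2: Wₕ = 0.24546992; term = 0.24546992²·(1 − 0.23468057)·538300/3780 = 6.5670737.
Tier 4: Wₕ = 0.26362071; term = 0.26362071²·(1 − 0.20112152)·1680000/3479 = 26.809865.
Tier 1: Wₕ = 0.22027828; term = 0.22027828²·(1 − 0.16106268)·25600/2328 = 0.44764101.
Sum = 46.165752.

46.17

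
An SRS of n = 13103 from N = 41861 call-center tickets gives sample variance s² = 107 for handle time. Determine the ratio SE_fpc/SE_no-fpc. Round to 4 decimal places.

f = n/N = 13103/41861 = 0.31301211.
SE_no-fpc = √(s²/n) = 0.090366304; SE_fpc = √((1−f)s²/n) = 0.074899869.
Ratio = √(1−f) = 0.82884733.

0.8288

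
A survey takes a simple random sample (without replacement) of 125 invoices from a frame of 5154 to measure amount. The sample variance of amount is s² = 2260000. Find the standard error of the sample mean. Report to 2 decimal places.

Under SRS without replacement, Var(ȳ) = (1 − f)·s²/n with f = n/N = 125/5154 = 0.02425301.
Var(ȳ) = (1 − 0.02425301)·2260000/125 = 0.97574699·18080 = 17641.506.
SE(ȳ) = √(17641.506) = 132.82.

132.82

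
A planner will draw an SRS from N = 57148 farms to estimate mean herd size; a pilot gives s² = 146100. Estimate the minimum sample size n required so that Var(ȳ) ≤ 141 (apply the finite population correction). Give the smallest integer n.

1018

Without fpc, n₀ = s²/D = 146100/141 = 1036.1702.
With fpc, (1 − n/N)·s²/n ≤ D requires n ≥ n₀/(1 + n₀/N) = 1036.1702/(1 + 1036.1702/57148) = 1017.7176.
Rounding up, n = 1018.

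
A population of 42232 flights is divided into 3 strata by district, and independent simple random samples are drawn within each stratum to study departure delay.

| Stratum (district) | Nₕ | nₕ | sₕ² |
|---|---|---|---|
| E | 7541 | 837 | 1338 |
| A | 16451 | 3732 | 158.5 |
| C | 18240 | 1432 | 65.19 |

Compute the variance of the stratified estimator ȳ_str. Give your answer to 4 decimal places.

Var(ȳ_str) = Σₕ Wₕ²(1 − fₕ)sₕ²/nₕ with Wₕ = Nₕ/N, N = 42232.
E: Wₕ = 0.17856128; term = 0.17856128²·(1 − 0.11099324)·1338/837 = 0.045311695.
A: Wₕ = 0.38953874; term = 0.38953874²·(1 − 0.22685551)·158.5/3732 = 0.0049825263.
C: Wₕ = 0.43189998; term = 0.43189998²·(1 − 0.07850877)·65.19/1432 = 0.0078252017.
Sum = 0.058119423.

0.0581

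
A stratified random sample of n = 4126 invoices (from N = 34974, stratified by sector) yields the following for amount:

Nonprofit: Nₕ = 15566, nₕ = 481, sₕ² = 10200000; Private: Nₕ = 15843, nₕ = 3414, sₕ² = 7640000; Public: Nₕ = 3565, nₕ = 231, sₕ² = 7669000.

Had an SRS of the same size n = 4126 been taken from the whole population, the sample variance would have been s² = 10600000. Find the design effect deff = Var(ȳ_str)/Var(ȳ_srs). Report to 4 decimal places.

Var(ȳ_str) = Σ Wₕ²(1−fₕ)sₕ²/nₕ with Wₕ = Nₕ/34974:
  Nonprofit: (15566/34974)²·(1−481/15566)·10200000/481 = 4070.8662
  Private: (15843/34974)²·(1−3414/15843)·7640000/3414 = 360.25734
  Public: (3565/34974)²·(1−231/3565)·7669000/231 = 322.59771
  → Var(ȳ_str) = 4753.7213.
Var(ȳ_srs) = (1 − 4126/34974)·10600000/4126 = 2265.9919.
deff = 4753.7213 / 2265.9919 = 2.0979.

2.0979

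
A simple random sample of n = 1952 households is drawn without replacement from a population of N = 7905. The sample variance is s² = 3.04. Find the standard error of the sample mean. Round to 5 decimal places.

Under SRS without replacement, Var(ȳ) = (1 − f)·s²/n with f = n/N = 1952/7905 = 0.24693232.
Var(ȳ) = (1 − 0.24693232)·3.04/1952 = 0.75306768·0.001557377 = 0.0011728103.
SE(ȳ) = √(0.0011728103) = 0.03425.

0.03425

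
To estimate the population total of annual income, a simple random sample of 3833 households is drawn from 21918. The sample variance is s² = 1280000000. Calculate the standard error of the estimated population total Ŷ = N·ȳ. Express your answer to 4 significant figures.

Var(Ŷ) = N²·Var(ȳ) = N²·(1 − n/N)·s²/n.
f = 3833/21918 = 0.17487909; Var(ȳ) = 0.82512091·1280000000/3833 = 275542.59.
Var(Ŷ) = 21918² · 275542.59 = 1.3237031 × 10^14.
SE(Ŷ) = √(1.3237031 × 10^14) = 1.151 × 10^7.

1.151 × 10^7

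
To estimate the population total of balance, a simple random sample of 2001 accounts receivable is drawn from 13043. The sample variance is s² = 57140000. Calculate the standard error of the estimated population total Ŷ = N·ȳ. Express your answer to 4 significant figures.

Var(Ŷ) = N²·Var(ȳ) = N²·(1 − n/N)·s²/n.
f = 2001/13043 = 0.15341563; Var(ȳ) = 0.84658437·57140000/2001 = 24174.828.
Var(Ŷ) = 13043² · 24174.828 = 4.1126181 × 10^12.
SE(Ŷ) = √(4.1126181 × 10^12) = 2.028 × 10^6.

2.028 × 10^6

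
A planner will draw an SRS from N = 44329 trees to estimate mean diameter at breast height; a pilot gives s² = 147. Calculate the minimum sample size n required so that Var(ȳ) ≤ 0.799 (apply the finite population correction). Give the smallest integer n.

Without fpc, n₀ = s²/D = 147/0.799 = 183.9800.
With fpc, (1 − n/N)·s²/n ≤ D requires n ≥ n₀/(1 + n₀/N) = 183.9800/(1 + 183.9800/44329) = 183.2196.
Rounding up, n = 184.

184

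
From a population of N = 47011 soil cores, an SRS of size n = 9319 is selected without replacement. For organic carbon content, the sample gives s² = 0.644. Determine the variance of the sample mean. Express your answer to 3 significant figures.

Under SRS without replacement, Var(ȳ) = (1 − f)·s²/n with f = n/N = 9319/47011 = 0.19823020.
Var(ȳ) = (1 − 0.19823020)·0.644/9319 = 0.80176980·6.9106127 × 10^-5 = 5.5407206 × 10^-5.

5.54 × 10^-5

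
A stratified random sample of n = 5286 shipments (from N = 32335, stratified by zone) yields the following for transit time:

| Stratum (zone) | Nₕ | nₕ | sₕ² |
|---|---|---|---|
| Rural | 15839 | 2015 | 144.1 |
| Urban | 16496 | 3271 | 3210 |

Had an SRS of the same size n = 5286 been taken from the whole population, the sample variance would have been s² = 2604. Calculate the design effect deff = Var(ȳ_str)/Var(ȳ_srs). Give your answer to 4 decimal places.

0.5332

Var(ȳ_str) = Σ Wₕ²(1−fₕ)sₕ²/nₕ with Wₕ = Nₕ/32335:
  Rural: (15839/32335)²·(1−2015/15839)·144.1/2015 = 0.014976305
  Urban: (16496/32335)²·(1−3271/16496)·3210/3271 = 0.20476376
  → Var(ȳ_str) = 0.21974007.
Var(ȳ_srs) = (1 − 5286/32335)·2604/5286 = 0.41209009.
deff = 0.21974007 / 0.41209009 = 0.5332.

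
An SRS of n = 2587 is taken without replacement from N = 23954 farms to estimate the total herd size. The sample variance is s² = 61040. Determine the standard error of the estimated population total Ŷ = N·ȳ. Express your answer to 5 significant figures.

109890

Var(Ŷ) = N²·Var(ȳ) = N²·(1 − n/N)·s²/n.
f = 2587/23954 = 0.10799866; Var(ȳ) = 0.89200134·61040/2587 = 21.04668.
Var(Ŷ) = 23954² · 21.04668 = 1.2076461 × 10^10.
SE(Ŷ) = √(1.2076461 × 10^10) = 109890.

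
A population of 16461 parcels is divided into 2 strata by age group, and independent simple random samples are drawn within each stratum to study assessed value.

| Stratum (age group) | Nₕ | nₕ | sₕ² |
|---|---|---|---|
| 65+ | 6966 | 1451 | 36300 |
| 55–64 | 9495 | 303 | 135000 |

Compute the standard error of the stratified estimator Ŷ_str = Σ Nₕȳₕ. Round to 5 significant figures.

199620

Var(Ŷ_str) = Σₕ Nₕ²(1 − fₕ)sₕ²/nₕ.
65+: 6966²·(1 − 1451/6966)·36300/1451 = 9.6109916 × 10^8.
55–64: 9495²·(1 − 303/9495)·135000/303 = 3.8886255 × 10^10.
Sum = 3.9847354 × 10^10.
SE = √(3.9847354 × 10^10) = 199620.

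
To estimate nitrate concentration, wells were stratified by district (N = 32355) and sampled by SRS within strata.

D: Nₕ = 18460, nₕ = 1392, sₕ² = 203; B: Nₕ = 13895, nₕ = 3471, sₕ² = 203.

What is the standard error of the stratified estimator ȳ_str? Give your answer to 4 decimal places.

0.2280

Var(ȳ_str) = Σₕ Wₕ²(1 − fₕ)sₕ²/nₕ with Wₕ = Nₕ/N, N = 32355.
D: Wₕ = 0.57054551; term = 0.57054551²·(1 − 0.07540628)·203/1392 = 0.043892299.
B: Wₕ = 0.42945449; term = 0.42945449²·(1 − 0.24980209)·203/3471 = 0.0080919198.
Sum = 0.051984219.
SE = √(0.051984219) = 0.2280.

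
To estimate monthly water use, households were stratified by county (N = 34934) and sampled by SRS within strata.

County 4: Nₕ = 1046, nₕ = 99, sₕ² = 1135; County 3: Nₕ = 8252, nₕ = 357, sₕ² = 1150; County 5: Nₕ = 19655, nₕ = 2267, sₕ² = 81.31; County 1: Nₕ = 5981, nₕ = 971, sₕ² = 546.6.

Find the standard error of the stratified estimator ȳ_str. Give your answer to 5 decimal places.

Var(ȳ_str) = Σₕ Wₕ²(1 − fₕ)sₕ²/nₕ with Wₕ = Nₕ/N, N = 34934.
County 4: Wₕ = 0.02994218; term = 0.02994218²·(1 − 0.09464627)·1135/99 = 0.0093056282.
County 3: Wₕ = 0.23621687; term = 0.23621687²·(1 − 0.04326224)·1150/357 = 0.1719667.
County 5: Wₕ = 0.56263239; term = 0.56263239²·(1 − 0.11533961)·81.31/2267 = 0.010044273.
County 1: Wₕ = 0.17120856; term = 0.17120856²·(1 − 0.16234743)·546.6/971 = 0.013821822.
Sum = 0.20513842.
SE = √(0.20513842) = 0.45292.

0.45292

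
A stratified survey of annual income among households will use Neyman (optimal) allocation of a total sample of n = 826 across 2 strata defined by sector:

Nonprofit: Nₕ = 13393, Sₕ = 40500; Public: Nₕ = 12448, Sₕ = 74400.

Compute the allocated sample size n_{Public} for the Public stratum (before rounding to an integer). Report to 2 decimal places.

520.91

Neyman allocation: nₕ = n·NₕSₕ / Σⱼ NⱼSⱼ.
Σ NⱼSⱼ = 13393·40500 + 12448·74400 = 1.4685477 × 10^9.
n_{Public} = 826·12448·74400 / (1.4685477 × 10^9) = 520.91.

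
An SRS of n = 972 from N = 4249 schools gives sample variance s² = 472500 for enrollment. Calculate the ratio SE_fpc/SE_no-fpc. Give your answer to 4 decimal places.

f = n/N = 972/4249 = 0.22875971.
SE_no-fpc = √(s²/n) = 22.047928; SE_fpc = √((1−f)s²/n) = 19.362553.
Ratio = √(1−f) = 0.87820288.

0.8782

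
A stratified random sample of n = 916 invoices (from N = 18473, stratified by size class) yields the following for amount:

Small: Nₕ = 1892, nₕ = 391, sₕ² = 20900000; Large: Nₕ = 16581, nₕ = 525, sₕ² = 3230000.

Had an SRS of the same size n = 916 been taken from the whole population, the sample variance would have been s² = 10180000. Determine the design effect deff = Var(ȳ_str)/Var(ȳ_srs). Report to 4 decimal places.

Var(ȳ_str) = Σ Wₕ²(1−fₕ)sₕ²/nₕ with Wₕ = Nₕ/18473:
  Small: (1892/18473)²·(1−391/1892)·20900000/391 = 444.83248
  Large: (16581/18473)²·(1−525/16581)·3230000/525 = 4799.7259
  → Var(ȳ_str) = 5244.5584.
Var(ȳ_srs) = (1 − 916/18473)·10180000/916 = 10562.463.
deff = 5244.5584 / 10562.463 = 0.4965.

0.4965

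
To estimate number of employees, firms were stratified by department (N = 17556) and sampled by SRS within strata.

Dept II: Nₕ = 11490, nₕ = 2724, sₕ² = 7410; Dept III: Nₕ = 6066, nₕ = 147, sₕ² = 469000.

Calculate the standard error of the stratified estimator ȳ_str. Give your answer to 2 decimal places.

Var(ȳ_str) = Σₕ Wₕ²(1 − fₕ)sₕ²/nₕ with Wₕ = Nₕ/N, N = 17556.
Dept II: Wₕ = 0.65447710; term = 0.65447710²·(1 − 0.23707572)·7410/2724 = 0.88895844.
Dept III: Wₕ = 0.34552290; term = 0.34552290²·(1 − 0.02423343)·469000/147 = 371.66795.
Sum = 372.55691.
SE = √(372.55691) = 19.30.

19.30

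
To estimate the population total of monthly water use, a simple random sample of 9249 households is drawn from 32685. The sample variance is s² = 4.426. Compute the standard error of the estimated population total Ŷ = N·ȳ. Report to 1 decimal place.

605.4

Var(Ŷ) = N²·Var(ȳ) = N²·(1 − n/N)·s²/n.
f = 9249/32685 = 0.28297384; Var(ȳ) = 0.71702616·4.426/9249 = 3.4312442 × 10^-4.
Var(Ŷ) = 32685² · (3.4312442 × 10^-4) = 366562.98.
SE(Ŷ) = √(366562.98) = 605.4.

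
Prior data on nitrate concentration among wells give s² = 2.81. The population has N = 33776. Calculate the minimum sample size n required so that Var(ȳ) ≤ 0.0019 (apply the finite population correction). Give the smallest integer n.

1417

Without fpc, n₀ = s²/D = 2.81/0.0019 = 1478.9474.
With fpc, (1 − n/N)·s²/n ≤ D requires n ≥ n₀/(1 + n₀/N) = 1478.9474/(1 + 1478.9474/33776) = 1416.9055.
Rounding up, n = 1417.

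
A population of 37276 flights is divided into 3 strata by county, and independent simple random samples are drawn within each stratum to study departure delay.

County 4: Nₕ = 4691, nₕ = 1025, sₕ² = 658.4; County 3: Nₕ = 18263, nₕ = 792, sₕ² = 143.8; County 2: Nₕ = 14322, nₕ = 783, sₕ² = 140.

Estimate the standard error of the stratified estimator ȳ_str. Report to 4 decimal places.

0.2731

Var(ȳ_str) = Σₕ Wₕ²(1 − fₕ)sₕ²/nₕ with Wₕ = Nₕ/N, N = 37276.
County 4: Wₕ = 0.12584505; term = 0.12584505²·(1 − 0.21850352)·658.4/1025 = 0.0079499655.
County 3: Wₕ = 0.48993991; term = 0.48993991²·(1 − 0.04336637)·143.8/792 = 0.041693176.
County 2: Wₕ = 0.38421504; term = 0.38421504²·(1 − 0.05467114)·140/783 = 0.024951573.
Sum = 0.074594715.
SE = √(0.074594715) = 0.2731.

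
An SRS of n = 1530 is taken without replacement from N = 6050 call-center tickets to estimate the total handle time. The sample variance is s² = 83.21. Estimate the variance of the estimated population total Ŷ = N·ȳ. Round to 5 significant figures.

1.4872 × 10^6

Var(Ŷ) = N²·Var(ȳ) = N²·(1 − n/N)·s²/n.
f = 1530/6050 = 0.25289256; Var(ȳ) = 0.74710744·83.21/1530 = 0.040631902.
Var(Ŷ) = 6050² · 0.040631902 = 1.4872292 × 10^6.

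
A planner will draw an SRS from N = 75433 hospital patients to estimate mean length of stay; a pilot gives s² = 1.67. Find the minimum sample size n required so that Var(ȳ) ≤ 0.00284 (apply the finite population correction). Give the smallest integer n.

584

Without fpc, n₀ = s²/D = 1.67/0.00284 = 588.0282.
With fpc, (1 − n/N)·s²/n ≤ D requires n ≥ n₀/(1 + n₀/N) = 588.0282/(1 + 588.0282/75433) = 583.4798.
Rounding up, n = 584.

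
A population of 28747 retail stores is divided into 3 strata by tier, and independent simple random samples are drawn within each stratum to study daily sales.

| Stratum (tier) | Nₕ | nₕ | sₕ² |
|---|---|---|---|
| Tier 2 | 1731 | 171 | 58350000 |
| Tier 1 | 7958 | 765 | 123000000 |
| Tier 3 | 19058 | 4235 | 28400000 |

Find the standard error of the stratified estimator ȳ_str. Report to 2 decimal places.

Var(ȳ_str) = Σₕ Wₕ²(1 − fₕ)sₕ²/nₕ with Wₕ = Nₕ/N, N = 28747.
Tier 2: Wₕ = 0.06021498; term = 0.06021498²·(1 − 0.09878683)·58350000/171 = 1115.0167.
Tier 1: Wₕ = 0.27682889; term = 0.27682889²·(1 − 0.09612968)·123000000/765 = 11137.113.
Tier 3: Wₕ = 0.66295613; term = 0.66295613²·(1 − 0.22221639)·28400000/4235 = 2292.4153.
Sum = 14544.545.
SE = √(14544.545) = 120.60.

120.60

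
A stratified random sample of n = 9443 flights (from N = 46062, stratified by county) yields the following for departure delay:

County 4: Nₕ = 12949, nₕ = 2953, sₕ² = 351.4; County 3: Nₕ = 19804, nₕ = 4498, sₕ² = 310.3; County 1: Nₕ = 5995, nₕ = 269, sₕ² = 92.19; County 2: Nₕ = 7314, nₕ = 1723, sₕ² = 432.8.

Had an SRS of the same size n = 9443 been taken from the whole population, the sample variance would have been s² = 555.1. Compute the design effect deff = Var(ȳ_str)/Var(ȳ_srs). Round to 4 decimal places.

Var(ȳ_str) = Σ Wₕ²(1−fₕ)sₕ²/nₕ with Wₕ = Nₕ/46062:
  County 4: (12949/46062)²·(1−2953/12949)·351.4/2953 = 0.007259642
  County 3: (19804/46062)²·(1−4498/19804)·310.3/4498 = 0.0098557884
  County 1: (5995/46062)²·(1−269/5995)·92.19/269 = 0.0055448076
  County 2: (7314/46062)²·(1−1723/7314)·432.8/1723 = 0.0048412871
  → Var(ȳ_str) = 0.027501525.
Var(ȳ_srs) = (1 − 9443/46062)·555.1/9443 = 0.046733136.
deff = 0.027501525 / 0.046733136 = 0.5885.

0.5885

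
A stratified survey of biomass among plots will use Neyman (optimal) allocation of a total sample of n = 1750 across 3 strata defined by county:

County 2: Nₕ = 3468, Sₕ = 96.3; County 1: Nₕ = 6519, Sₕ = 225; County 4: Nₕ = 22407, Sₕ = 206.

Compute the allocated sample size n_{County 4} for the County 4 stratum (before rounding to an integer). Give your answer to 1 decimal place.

1258.9

Neyman allocation: nₕ = n·NₕSₕ / Σⱼ NⱼSⱼ.
Σ NⱼSⱼ = 3468·96.3 + 6519·225 + 22407·206 = 6.4165854 × 10^6.
n_{County 4} = 1750·22407·206 / (6.4165854 × 10^6) = 1258.9.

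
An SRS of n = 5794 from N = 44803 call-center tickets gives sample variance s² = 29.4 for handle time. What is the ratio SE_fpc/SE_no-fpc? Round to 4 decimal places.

0.9331

f = n/N = 5794/44803 = 0.12932170.
SE_no-fpc = √(s²/n) = 0.071233522; SE_fpc = √((1−f)s²/n) = 0.066468102.
Ratio = √(1−f) = 0.93310144.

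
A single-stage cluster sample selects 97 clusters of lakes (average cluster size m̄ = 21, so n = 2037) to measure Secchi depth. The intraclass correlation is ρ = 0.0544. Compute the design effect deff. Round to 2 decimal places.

deff = 1 + (21 − 1)·0.0544 = 1 + 1.088 = 2.088.

2.09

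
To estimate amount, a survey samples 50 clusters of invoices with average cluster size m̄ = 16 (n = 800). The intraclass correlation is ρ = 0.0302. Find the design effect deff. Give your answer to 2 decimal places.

deff = 1 + (16 − 1)·0.0302 = 1 + 0.453 = 1.453.

1.45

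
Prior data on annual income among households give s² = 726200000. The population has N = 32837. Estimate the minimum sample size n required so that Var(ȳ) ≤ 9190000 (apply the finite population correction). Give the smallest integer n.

Without fpc, n₀ = s²/D = 726200000/9190000 = 79.0207.
With fpc, (1 − n/N)·s²/n ≤ D requires n ≥ n₀/(1 + n₀/N) = 79.0207/(1 + 79.0207/32837) = 78.8310.
Rounding up, n = 79.

79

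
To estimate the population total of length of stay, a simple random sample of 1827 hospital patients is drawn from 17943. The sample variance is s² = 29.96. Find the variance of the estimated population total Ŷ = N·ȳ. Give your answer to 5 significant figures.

4.7419 × 10^6

Var(Ŷ) = N²·Var(ȳ) = N²·(1 − n/N)·s²/n.
f = 1827/17943 = 0.10182244; Var(ȳ) = 0.89817756·29.96/1827 = 0.014728736.
Var(Ŷ) = 17943² · 0.014728736 = 4.741935 × 10^6.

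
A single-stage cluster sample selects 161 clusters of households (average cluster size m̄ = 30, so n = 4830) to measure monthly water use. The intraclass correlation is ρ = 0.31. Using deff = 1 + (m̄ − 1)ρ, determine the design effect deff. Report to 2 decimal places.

deff = 1 + (30 − 1)·0.31 = 1 + 8.99 = 9.99.

9.99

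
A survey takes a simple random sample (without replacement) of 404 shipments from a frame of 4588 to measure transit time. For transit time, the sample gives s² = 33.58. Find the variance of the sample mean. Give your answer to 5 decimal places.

Under SRS without replacement, Var(ȳ) = (1 − f)·s²/n with f = n/N = 404/4588 = 0.08805580.
Var(ȳ) = (1 − 0.08805580)·33.58/404 = 0.91194420·0.083118812 = 0.075799719.

0.07580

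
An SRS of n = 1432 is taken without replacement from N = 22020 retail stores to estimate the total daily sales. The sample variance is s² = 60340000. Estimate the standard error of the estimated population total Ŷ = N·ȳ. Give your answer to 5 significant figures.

Var(Ŷ) = N²·Var(ȳ) = N²·(1 − n/N)·s²/n.
f = 1432/22020 = 0.06503179; Var(ȳ) = 0.93496821·60340000/1432 = 39396.635.
Var(Ŷ) = 22020² · 39396.635 = 1.9102656 × 10^13.
SE(Ŷ) = √(1.9102656 × 10^13) = 4.3707 × 10^6.

4.3707 × 10^6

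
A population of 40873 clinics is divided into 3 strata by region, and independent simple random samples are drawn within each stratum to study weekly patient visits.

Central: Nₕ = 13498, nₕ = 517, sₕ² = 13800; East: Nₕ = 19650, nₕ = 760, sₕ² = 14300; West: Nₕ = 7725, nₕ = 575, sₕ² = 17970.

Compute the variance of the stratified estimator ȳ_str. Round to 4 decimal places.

8.0135

Var(ȳ_str) = Σₕ Wₕ²(1 − fₕ)sₕ²/nₕ with Wₕ = Nₕ/N, N = 40873.
Central: Wₕ = 0.33024246; term = 0.33024246²·(1 − 0.03830197)·13800/517 = 2.7995813.
East: Wₕ = 0.48075747; term = 0.48075747²·(1 − 0.03867684)·14300/760 = 4.1806511.
West: Wₕ = 0.18900007; term = 0.18900007²·(1 − 0.07443366)·17970/575 = 1.033265.
Sum = 8.0134974.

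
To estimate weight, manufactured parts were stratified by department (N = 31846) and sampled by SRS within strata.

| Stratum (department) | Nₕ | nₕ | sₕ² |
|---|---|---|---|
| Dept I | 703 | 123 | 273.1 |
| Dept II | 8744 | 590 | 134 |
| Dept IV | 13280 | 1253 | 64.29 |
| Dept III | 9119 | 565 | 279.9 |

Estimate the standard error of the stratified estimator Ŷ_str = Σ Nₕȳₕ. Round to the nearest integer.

7996

Var(Ŷ_str) = Σₕ Nₕ²(1 − fₕ)sₕ²/nₕ.
Dept I: 703²·(1 − 123/703)·273.1/123 = 905315.4.
Dept II: 8744²·(1 − 590/8744)·134/590 = 1.6193236 × 10^7.
Dept IV: 13280²·(1 − 1253/13280)·64.29/1253 = 8.194977 × 10^6.
Dept III: 9119²·(1 − 565/9119)·279.9/565 = 3.8643007 × 10^7.
Sum = 6.3936535 × 10^7.
SE = √(6.3936535 × 10^7) = 7996.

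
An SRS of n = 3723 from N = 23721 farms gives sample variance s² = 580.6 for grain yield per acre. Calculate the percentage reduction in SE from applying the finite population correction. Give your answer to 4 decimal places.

f = n/N = 3723/23721 = 0.15694954.
SE_no-fpc = √(s²/n) = 0.39490442; SE_fpc = √((1−f)s²/n) = 0.36259247.
Ratio = √(1−f) = 0.91817779. Reduction = 100·(1 − 0.91817779) = 8.1822%.

8.1822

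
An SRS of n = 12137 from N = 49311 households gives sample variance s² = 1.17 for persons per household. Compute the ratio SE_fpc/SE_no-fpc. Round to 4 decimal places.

0.8683

f = n/N = 12137/49311 = 0.24613169.
SE_no-fpc = √(s²/n) = 0.0098183216; SE_fpc = √((1−f)s²/n) = 0.0085248157.
Ratio = √(1−f) = 0.86825590.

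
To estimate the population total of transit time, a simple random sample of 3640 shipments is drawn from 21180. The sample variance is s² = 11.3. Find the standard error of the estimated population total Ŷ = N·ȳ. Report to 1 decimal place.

Var(Ŷ) = N²·Var(ȳ) = N²·(1 − n/N)·s²/n.
f = 3640/21180 = 0.17186025; Var(ȳ) = 0.82813975·11.3/3640 = 0.0025708734.
Var(Ŷ) = 21180² · 0.0025708734 = 1.1532743 × 10^6.
SE(Ŷ) = √(1.1532743 × 10^6) = 1073.9.

1073.9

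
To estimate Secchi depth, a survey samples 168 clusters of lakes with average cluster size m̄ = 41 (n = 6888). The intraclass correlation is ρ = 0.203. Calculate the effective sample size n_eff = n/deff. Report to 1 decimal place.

deff = 1 + (41 − 1)·0.203 = 1 + 8.12 = 9.12.
n_eff = 6888 / 9.12 = 755.3.

755.3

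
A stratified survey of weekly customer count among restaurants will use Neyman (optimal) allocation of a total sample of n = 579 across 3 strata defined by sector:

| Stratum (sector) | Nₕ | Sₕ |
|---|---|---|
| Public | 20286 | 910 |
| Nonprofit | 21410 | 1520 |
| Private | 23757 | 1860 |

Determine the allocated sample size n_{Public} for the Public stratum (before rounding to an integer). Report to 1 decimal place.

112.3

Neyman allocation: nₕ = n·NₕSₕ / Σⱼ NⱼSⱼ.
Σ NⱼSⱼ = 20286·910 + 21410·1520 + 23757·1860 = 9.519148 × 10^7.
n_{Public} = 579·20286·910 / (9.519148 × 10^7) = 112.3.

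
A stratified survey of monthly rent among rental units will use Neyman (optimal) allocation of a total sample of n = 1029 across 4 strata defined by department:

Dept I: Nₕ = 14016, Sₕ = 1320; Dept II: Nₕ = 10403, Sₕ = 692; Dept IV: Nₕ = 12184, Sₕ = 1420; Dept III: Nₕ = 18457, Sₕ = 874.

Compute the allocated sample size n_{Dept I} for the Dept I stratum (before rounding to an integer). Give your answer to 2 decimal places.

Neyman allocation: nₕ = n·NₕSₕ / Σⱼ NⱼSⱼ.
Σ NⱼSⱼ = 14016·1320 + 10403·692 + 12184·1420 + 18457·874 = 5.9132694 × 10^7.
n_{Dept I} = 1029·14016·1320 / (5.9132694 × 10^7) = 321.95.

321.95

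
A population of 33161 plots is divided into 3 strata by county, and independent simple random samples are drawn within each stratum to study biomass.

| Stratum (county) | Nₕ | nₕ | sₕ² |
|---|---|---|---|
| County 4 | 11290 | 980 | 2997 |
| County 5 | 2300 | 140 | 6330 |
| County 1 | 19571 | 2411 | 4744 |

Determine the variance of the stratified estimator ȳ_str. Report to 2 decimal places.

Var(ȳ_str) = Σₕ Wₕ²(1 − fₕ)sₕ²/nₕ with Wₕ = Nₕ/N, N = 33161.
County 4: Wₕ = 0.34046018; term = 0.34046018²·(1 − 0.08680248)·2997/980 = 0.32371143.
County 5: Wₕ = 0.06935858; term = 0.06935858²·(1 − 0.06086957)·6330/140 = 0.20426879.
County 1: Wₕ = 0.59018124; term = 0.59018124²·(1 − 0.12319248)·4744/2411 = 0.60092813.
Sum = 1.1289084.

1.13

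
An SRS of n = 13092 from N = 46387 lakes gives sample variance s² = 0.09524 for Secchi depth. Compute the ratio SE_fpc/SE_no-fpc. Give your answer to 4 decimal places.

0.8472

f = n/N = 13092/46387 = 0.28223425.
SE_no-fpc = √(s²/n) = 0.0026971599; SE_fpc = √((1−f)s²/n) = 0.0022850624.
Ratio = √(1−f) = 0.84721057.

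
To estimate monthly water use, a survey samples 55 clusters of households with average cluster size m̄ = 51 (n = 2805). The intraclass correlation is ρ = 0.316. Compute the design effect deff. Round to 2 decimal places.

16.80

deff = 1 + (51 − 1)·0.316 = 1 + 15.8 = 16.8.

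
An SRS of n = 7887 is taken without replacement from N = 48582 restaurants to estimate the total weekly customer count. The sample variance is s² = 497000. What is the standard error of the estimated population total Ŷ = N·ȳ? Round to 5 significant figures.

Var(Ŷ) = N²·Var(ȳ) = N²·(1 − n/N)·s²/n.
f = 7887/48582 = 0.16234408; Var(ȳ) = 0.83765592·497000/7887 = 52.784962.
Var(Ŷ) = 48582² · 52.784962 = 1.2458363 × 10^11.
SE(Ŷ) = √(1.2458363 × 10^11) = 352960.

352960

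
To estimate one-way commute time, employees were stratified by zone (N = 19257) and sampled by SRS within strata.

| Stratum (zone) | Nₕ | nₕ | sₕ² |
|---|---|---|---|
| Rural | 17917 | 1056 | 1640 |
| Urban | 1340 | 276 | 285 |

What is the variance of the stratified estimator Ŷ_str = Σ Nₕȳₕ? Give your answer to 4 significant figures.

4.706 × 10^8

Var(Ŷ_str) = Σₕ Nₕ²(1 − fₕ)sₕ²/nₕ.
Rural: 17917²·(1 − 1056/17917)·1640/1056 = 4.6916818 × 10^8.
Urban: 1340²·(1 − 276/1340)·285/276 = 1.4722522 × 10^6.
Sum = 4.7064043 × 10^8.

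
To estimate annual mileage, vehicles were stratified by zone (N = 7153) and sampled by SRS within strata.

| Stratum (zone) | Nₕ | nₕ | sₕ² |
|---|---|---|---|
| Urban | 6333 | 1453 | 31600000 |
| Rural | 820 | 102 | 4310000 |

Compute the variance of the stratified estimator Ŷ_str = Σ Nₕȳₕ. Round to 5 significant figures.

6.9700 × 10^11

Var(Ŷ_str) = Σₕ Nₕ²(1 − fₕ)sₕ²/nₕ.
Urban: 6333²·(1 − 1453/6333)·31600000/1453 = 6.7212613 × 10^11.
Rural: 820²·(1 − 102/820)·4310000/102 = 2.4877996 × 10^10.
Sum = 6.9700413 × 10^11.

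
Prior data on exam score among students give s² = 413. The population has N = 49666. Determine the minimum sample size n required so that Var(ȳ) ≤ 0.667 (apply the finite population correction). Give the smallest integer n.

612

Without fpc, n₀ = s²/D = 413/0.667 = 619.1904.
With fpc, (1 − n/N)·s²/n ≤ D requires n ≥ n₀/(1 + n₀/N) = 619.1904/(1 + 619.1904/49666) = 611.5660.
Rounding up, n = 612.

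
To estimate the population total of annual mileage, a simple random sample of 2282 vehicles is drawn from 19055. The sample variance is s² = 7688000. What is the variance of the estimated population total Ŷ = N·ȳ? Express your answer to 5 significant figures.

Var(Ŷ) = N²·Var(ȳ) = N²·(1 − n/N)·s²/n.
f = 2282/19055 = 0.11975859; Var(ȳ) = 0.88024141·7688000/2282 = 2965.5109.
Var(Ŷ) = 19055² · 2965.5109 = 1.0767563 × 10^12.

1.0768 × 10^12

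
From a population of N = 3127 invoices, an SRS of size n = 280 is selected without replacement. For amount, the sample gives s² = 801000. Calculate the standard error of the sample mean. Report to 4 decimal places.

Under SRS without replacement, Var(ȳ) = (1 − f)·s²/n with f = n/N = 280/3127 = 0.08954269.
Var(ȳ) = (1 − 0.08954269)·801000/280 = 0.91045731·2860.7143 = 2604.5582.
SE(ȳ) = √(2604.5582) = 51.0349.

51.0349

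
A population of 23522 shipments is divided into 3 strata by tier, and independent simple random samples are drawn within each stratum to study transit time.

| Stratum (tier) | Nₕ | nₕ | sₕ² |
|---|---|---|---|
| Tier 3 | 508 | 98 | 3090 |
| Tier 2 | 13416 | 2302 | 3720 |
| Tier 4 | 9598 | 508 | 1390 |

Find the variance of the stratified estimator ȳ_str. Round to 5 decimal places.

Var(ȳ_str) = Σₕ Wₕ²(1 − fₕ)sₕ²/nₕ with Wₕ = Nₕ/N, N = 23522.
Tier 3: Wₕ = 0.02159680; term = 0.02159680²·(1 − 0.19291339)·3090/98 = 0.011869474.
Tier 2: Wₕ = 0.57035966; term = 0.57035966²·(1 − 0.17158617)·3720/2302 = 0.4354944.
Tier 4: Wₕ = 0.40804353; term = 0.40804353²·(1 − 0.05292769)·1390/508 = 0.43146664.
Sum = 0.87883051.

0.87883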